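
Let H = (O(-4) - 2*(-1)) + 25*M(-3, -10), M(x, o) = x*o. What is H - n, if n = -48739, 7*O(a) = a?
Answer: 346433/7 ≈ 49490.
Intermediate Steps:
M(x, o) = o*x
O(a) = a/7
H = 5260/7 (H = ((1/7)*(-4) - 2*(-1)) + 25*(-10*(-3)) = (-4/7 + 2) + 25*30 = 10/7 + 750 = 5260/7 ≈ 751.43)
H - n = 5260/7 - 1*(-48739) = 5260/7 + 48739 = 346433/7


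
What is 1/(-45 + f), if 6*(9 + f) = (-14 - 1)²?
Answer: -2/33 ≈ -0.060606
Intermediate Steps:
f = 57/2 (f = -9 + (-14 - 1)²/6 = -9 + (⅙)*(-15)² = -9 + (⅙)*225 = -9 + 75/2 = 57/2 ≈ 28.500)
1/(-45 + f) = 1/(-45 + 57/2) = 1/(-33/2) = -2/33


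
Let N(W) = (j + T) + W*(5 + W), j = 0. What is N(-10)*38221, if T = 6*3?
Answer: 2599028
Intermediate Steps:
T = 18
N(W) = 18 + W*(5 + W) (N(W) = (0 + 18) + W*(5 + W) = 18 + W*(5 + W))
N(-10)*38221 = (18 + (-10)² + 5*(-10))*38221 = (18 + 100 - 50)*38221 = 68*38221 = 2599028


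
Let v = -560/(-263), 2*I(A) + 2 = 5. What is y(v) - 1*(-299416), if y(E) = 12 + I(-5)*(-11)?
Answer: 598823/2 ≈ 2.9941e+5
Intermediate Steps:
I(A) = 3/2 (I(A) = -1 + (½)*5 = -1 + 5/2 = 3/2)
v = 560/263 (v = -560*(-1/263) = 560/263 ≈ 2.1293)
y(E) = -9/2 (y(E) = 12 + (3/2)*(-11) = 12 - 33/2 = -9/2)
y(v) - 1*(-299416) = -9/2 - 1*(-299416) = -9/2 + 299416 = 598823/2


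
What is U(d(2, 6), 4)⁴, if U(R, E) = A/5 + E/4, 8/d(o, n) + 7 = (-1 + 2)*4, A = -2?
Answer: 81/625 ≈ 0.12960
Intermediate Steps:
d(o, n) = -8/3 (d(o, n) = 8/(-7 + (-1 + 2)*4) = 8/(-7 + 1*4) = 8/(-7 + 4) = 8/(-3) = 8*(-⅓) = -8/3)
U(R, E) = -⅖ + E/4 (U(R, E) = -2/5 + E/4 = -2*⅕ + E*(¼) = -⅖ + E/4)
U(d(2, 6), 4)⁴ = (-⅖ + (¼)*4)⁴ = (-⅖ + 1)⁴ = (⅗)⁴ = 81/625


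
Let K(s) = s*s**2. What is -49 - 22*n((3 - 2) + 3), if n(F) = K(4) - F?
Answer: -1369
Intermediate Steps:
K(s) = s**3
n(F) = 64 - F (n(F) = 4**3 - F = 64 - F)
-49 - 22*n((3 - 2) + 3) = -49 - 22*(64 - ((3 - 2) + 3)) = -49 - 22*(64 - (1 + 3)) = -49 - 22*(64 - 1*4) = -49 - 22*(64 - 4) = -49 - 22*60 = -49 - 1320 = -1369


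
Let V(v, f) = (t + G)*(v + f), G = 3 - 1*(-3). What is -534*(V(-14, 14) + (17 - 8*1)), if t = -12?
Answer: -4806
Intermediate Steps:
G = 6 (G = 3 + 3 = 6)
V(v, f) = -6*f - 6*v (V(v, f) = (-12 + 6)*(v + f) = -6*(f + v) = -6*f - 6*v)
-534*(V(-14, 14) + (17 - 8*1)) = -534*((-6*14 - 6*(-14)) + (17 - 8*1)) = -534*((-84 + 84) + (17 - 8)) = -534*(0 + 9) = -534*9 = -4806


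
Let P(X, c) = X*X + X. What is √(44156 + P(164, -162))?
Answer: 4*√4451 ≈ 266.86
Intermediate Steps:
P(X, c) = X + X² (P(X, c) = X² + X = X + X²)
√(44156 + P(164, -162)) = √(44156 + 164*(1 + 164)) = √(44156 + 164*165) = √(44156 + 27060) = √71216 = 4*√4451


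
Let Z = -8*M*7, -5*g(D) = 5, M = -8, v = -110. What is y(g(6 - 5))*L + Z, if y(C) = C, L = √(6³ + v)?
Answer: 448 - √106 ≈ 437.70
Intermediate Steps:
g(D) = -1 (g(D) = -⅕*5 = -1)
L = √106 (L = √(6³ - 110) = √(216 - 110) = √106 ≈ 10.296)
Z = 448 (Z = -8*(-8)*7 = 64*7 = 448)
y(g(6 - 5))*L + Z = -√106 + 448 = 448 - √106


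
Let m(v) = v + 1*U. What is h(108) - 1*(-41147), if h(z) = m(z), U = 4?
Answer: 41259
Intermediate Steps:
m(v) = 4 + v (m(v) = v + 1*4 = v + 4 = 4 + v)
h(z) = 4 + z
h(108) - 1*(-41147) = (4 + 108) - 1*(-41147) = 112 + 41147 = 41259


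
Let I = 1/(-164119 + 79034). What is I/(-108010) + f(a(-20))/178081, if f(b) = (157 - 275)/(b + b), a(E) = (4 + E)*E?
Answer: -54215483423/52370236281563200 ≈ -1.0352e-6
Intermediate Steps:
a(E) = E*(4 + E)
f(b) = -59/b (f(b) = -118*1/(2*b) = -59/b)
I = -1/85085 (I = 1/(-85085) = -1/85085 ≈ -1.1753e-5)
I/(-108010) + f(a(-20))/178081 = -1/85085/(-108010) - 59*(-1/(20*(4 - 20)))/178081 = -1/85085*(-1/108010) - 59/((-20*(-16)))*(1/178081) = 1/9190030850 - 59/320*(1/178081) = 1/9190030850 - 59*1/320*(1/178081) = 1/9190030850 - 59/320*1/178081 = 1/9190030850 - 59/56985920 = -54215483423/52370236281563200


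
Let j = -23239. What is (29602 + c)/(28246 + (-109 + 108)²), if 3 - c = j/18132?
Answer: 536821099/512174604 ≈ 1.0481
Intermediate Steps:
c = 77635/18132 (c = 3 - (-23239)/18132 = 3 - 1*(-23239/18132) = 3 + 23239/18132 = 77635/18132 ≈ 4.2817)
(29602 + c)/(28246 + (-109 + 108)²) = (29602 + 77635/18132)/(28246 + (-109 + 108)²) = 536821099/(18132*(28246 + (-1)²)) = 536821099/(18132*(28246 + 1)) = (536821099/18132)/28247 = (536821099/18132)*(1/28247) = 536821099/512174604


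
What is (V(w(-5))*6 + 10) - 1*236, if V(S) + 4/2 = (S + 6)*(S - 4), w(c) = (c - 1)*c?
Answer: 5378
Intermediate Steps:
w(c) = c*(-1 + c) (w(c) = (-1 + c)*c = c*(-1 + c))
V(S) = -2 + (-4 + S)*(6 + S) (V(S) = -2 + (S + 6)*(S - 4) = -2 + (6 + S)*(-4 + S) = -2 + (-4 + S)*(6 + S))
(V(w(-5))*6 + 10) - 1*236 = ((-26 + (-5*(-1 - 5))² + 2*(-5*(-1 - 5)))*6 + 10) - 1*236 = ((-26 + (-5*(-6))² + 2*(-5*(-6)))*6 + 10) - 236 = ((-26 + 30² + 2*30)*6 + 10) - 236 = ((-26 + 900 + 60)*6 + 10) - 236 = (934*6 + 10) - 236 = (5604 + 10) - 236 = 5614 - 236 = 5378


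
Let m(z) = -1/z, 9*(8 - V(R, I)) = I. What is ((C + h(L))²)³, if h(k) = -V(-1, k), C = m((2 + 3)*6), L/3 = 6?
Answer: 35161828327081/729000000 ≈ 48233.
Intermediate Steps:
L = 18 (L = 3*6 = 18)
V(R, I) = 8 - I/9
C = -1/30 (C = -1/((2 + 3)*6) = -1/(5*6) = -1/30 ≈ -0.033333)
h(k) = -8 + k/9 (h(k) = -(8 - k/9) = -8 + k/9)
((C + h(L))²)³ = ((-1/30 + (-8 + (⅑)*18))²)³ = ((-1/30 + (-8 + 2))²)³ = ((-1/30 - 6)²)³ = ((-181/30)²)³ = (32761/900)³ = 35161828327081/729000000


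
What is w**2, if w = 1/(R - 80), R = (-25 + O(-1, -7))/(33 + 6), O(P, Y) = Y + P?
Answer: 169/1104601 ≈ 0.00015300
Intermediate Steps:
O(P, Y) = P + Y
R = -11/13 (R = (-25 + (-1 - 7))/(33 + 6) = (-25 - 8)/39 = -33*1/39 = -11/13 ≈ -0.84615)
w = -13/1051 (w = 1/(-11/13 - 80) = 1/(-1051/13) = -13/1051 ≈ -0.012369)
w**2 = (-13/1051)**2 = 169/1104601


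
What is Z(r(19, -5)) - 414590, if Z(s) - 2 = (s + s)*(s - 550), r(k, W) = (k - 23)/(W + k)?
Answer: -20299404/49 ≈ -4.1427e+5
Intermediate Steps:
r(k, W) = (-23 + k)/(W + k)
Z(s) = 2 + 2*s*(-550 + s) (Z(s) = 2 + (s + s)*(s - 550) = 2 + (2*s)*(-550 + s) = 2 + 2*s*(-550 + s))
Z(r(19, -5)) - 414590 = (2 - 1100*(-23 + 19)/(-5 + 19) + 2*((-23 + 19)/(-5 + 19))²) - 414590 = (2 - 1100*(-4)/14 + 2*(-4/14)²) - 414590 = (2 - 550*(-4)/7 + 2*((1/14)*(-4))²) - 414590 = (2 - 1100*(-2/7) + 2*(-2/7)²) - 414590 = (2 + 2200/7 + 2*(4/49)) - 414590 = (2 + 2200/7 + 8/49) - 414590 = 15506/49 - 414590 = -20299404/49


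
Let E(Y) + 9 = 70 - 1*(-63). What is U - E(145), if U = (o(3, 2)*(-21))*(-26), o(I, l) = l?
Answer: 968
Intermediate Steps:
E(Y) = 124 (E(Y) = -9 + (70 - 1*(-63)) = -9 + (70 + 63) = -9 + 133 = 124)
U = 1092 (U = (2*(-21))*(-26) = -42*(-26) = 1092)
U - E(145) = 1092 - 1*124 = 1092 - 124 = 968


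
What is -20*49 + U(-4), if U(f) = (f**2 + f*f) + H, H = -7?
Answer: -955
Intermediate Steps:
U(f) = -7 + 2*f**2 (U(f) = (f**2 + f*f) - 7 = (f**2 + f**2) - 7 = 2*f**2 - 7 = -7 + 2*f**2)
-20*49 + U(-4) = -20*49 + (-7 + 2*(-4)**2) = -980 + (-7 + 2*16) = -980 + (-7 + 32) = -980 + 25 = -955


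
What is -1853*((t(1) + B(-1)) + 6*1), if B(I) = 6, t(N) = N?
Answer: -24089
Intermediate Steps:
-1853*((t(1) + B(-1)) + 6*1) = -1853*((1 + 6) + 6*1) = -1853*(7 + 6) = -1853*13 = -24089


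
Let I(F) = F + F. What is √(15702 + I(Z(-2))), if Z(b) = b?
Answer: √15698 ≈ 125.29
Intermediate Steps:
I(F) = 2*F
√(15702 + I(Z(-2))) = √(15702 + 2*(-2)) = √(15702 - 4) = √15698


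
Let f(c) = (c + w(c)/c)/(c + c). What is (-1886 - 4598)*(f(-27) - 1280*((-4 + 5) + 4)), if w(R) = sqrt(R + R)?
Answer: 41494358 - 3242*I*sqrt(6)/243 ≈ 4.1494e+7 - 32.68*I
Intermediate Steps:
w(R) = sqrt(2)*sqrt(R) (w(R) = sqrt(2*R) = sqrt(2)*sqrt(R))
f(c) = (c + sqrt(2)/sqrt(c))/(2*c) (f(c) = (c + (sqrt(2)*sqrt(c))/c)/(c + c) = (c + sqrt(2)/sqrt(c))/((2*c)) = (c + sqrt(2)/sqrt(c))*(1/(2*c)) = (c + sqrt(2)/sqrt(c))/(2*c))
(-1886 - 4598)*(f(-27) - 1280*((-4 + 5) + 4)) = (-1886 - 4598)*((1/2 + sqrt(2)/(2*(-27)**(3/2))) - 1280*((-4 + 5) + 4)) = -6484*((1/2 + sqrt(2)*(I*sqrt(3)/243)/2) - 1280*(1 + 4)) = -6484*((1/2 + I*sqrt(6)/486) - 1280*5) = -6484*((1/2 + I*sqrt(6)/486) - 6400) = -6484*(-12799/2 + I*sqrt(6)/486) = 41494358 - 3242*I*sqrt(6)/243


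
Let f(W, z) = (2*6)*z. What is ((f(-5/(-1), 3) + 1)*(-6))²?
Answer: 49284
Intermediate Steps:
f(W, z) = 12*z
((f(-5/(-1), 3) + 1)*(-6))² = ((12*3 + 1)*(-6))² = ((36 + 1)*(-6))² = (37*(-6))² = (-222)² = 49284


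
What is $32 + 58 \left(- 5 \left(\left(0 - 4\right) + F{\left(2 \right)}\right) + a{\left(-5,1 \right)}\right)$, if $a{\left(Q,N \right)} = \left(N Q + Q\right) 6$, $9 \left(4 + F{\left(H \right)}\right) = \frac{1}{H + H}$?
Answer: $- \frac{20449}{18} \approx -1136.1$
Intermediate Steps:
$F{\left(H \right)} = -4 + \frac{1}{18 H}$ ($F{\left(H \right)} = -4 + \frac{1}{9 \left(H + H\right)} = -4 + \frac{1}{9 \cdot 2 H} = -4 + \frac{\frac{1}{2} \frac{1}{H}}{9} = -4 + \frac{1}{18 H}$)
$a{\left(Q,N \right)} = 6 Q + 6 N Q$ ($a{\left(Q,N \right)} = \left(Q + N Q\right) 6 = 6 Q + 6 N Q$)
$32 + 58 \left(- 5 \left(\left(0 - 4\right) + F{\left(2 \right)}\right) + a{\left(-5,1 \right)}\right) = 32 + 58 \left(- 5 \left(\left(0 - 4\right) - \left(4 - \frac{1}{18 \cdot 2}\right)\right) + 6 \left(-5\right) \left(1 + 1\right)\right) = 32 + 58 \left(- 5 \left(-4 + \left(-4 + \frac{1}{18} \cdot \frac{1}{2}\right)\right) + 6 \left(-5\right) 2\right) = 32 + 58 \left(- 5 \left(-4 + \left(-4 + \frac{1}{36}\right)\right) - 60\right) = 32 + 58 \left(- 5 \left(-4 - \frac{143}{36}\right) - 60\right) = 32 + 58 \left(\left(-5\right) \left(- \frac{287}{36}\right) - 60\right) = 32 + 58 \left(\frac{1435}{36} - 60\right) = 32 + 58 \left(- \frac{725}{36}\right) = 32 - \frac{21025}{18} = - \frac{20449}{18}$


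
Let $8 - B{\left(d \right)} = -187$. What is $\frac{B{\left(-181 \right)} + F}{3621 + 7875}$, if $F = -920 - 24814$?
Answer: $- \frac{8513}{3832} \approx -2.2216$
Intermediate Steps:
$B{\left(d \right)} = 195$ ($B{\left(d \right)} = 8 - -187 = 8 + 187 = 195$)
$F = -25734$
$\frac{B{\left(-181 \right)} + F}{3621 + 7875} = \frac{195 - 25734}{3621 + 7875} = - \frac{25539}{11496} = \left(-25539\right) \frac{1}{11496} = - \frac{8513}{3832}$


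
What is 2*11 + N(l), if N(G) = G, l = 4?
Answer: 26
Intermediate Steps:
2*11 + N(l) = 2*11 + 4 = 22 + 4 = 26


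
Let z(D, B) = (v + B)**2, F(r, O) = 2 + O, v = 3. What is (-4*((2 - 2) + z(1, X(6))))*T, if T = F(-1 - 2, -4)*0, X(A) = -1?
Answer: 0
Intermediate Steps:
z(D, B) = (3 + B)**2
T = 0 (T = (2 - 4)*0 = -2*0 = 0)
(-4*((2 - 2) + z(1, X(6))))*T = -4*((2 - 2) + (3 - 1)**2)*0 = -4*(0 + 2**2)*0 = -4*(0 + 4)*0 = -4*4*0 = -16*0 = 0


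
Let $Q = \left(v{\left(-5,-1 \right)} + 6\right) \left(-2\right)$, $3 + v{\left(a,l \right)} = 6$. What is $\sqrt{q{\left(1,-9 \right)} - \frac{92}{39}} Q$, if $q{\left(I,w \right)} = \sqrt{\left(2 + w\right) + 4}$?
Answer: $- \frac{6 \sqrt{-3588 + 1521 i \sqrt{3}}}{13} \approx -9.589 - 29.262 i$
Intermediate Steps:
$v{\left(a,l \right)} = 3$ ($v{\left(a,l \right)} = -3 + 6 = 3$)
$Q = -18$ ($Q = \left(3 + 6\right) \left(-2\right) = 9 \left(-2\right) = -18$)
$q{\left(I,w \right)} = \sqrt{6 + w}$
$\sqrt{q{\left(1,-9 \right)} - \frac{92}{39}} Q = \sqrt{\sqrt{6 - 9} - \frac{92}{39}} \left(-18\right) = \sqrt{\sqrt{-3} - \frac{92}{39}} \left(-18\right) = \sqrt{i \sqrt{3} - \frac{92}{39}} \left(-18\right) = \sqrt{- \frac{92}{39} + i \sqrt{3}} \left(-18\right) = - 18 \sqrt{- \frac{92}{39} + i \sqrt{3}}$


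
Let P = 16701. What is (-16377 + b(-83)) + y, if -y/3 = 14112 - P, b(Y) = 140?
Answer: -8470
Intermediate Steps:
y = 7767 (y = -3*(14112 - 1*16701) = -3*(14112 - 16701) = -3*(-2589) = 7767)
(-16377 + b(-83)) + y = (-16377 + 140) + 7767 = -16237 + 7767 = -8470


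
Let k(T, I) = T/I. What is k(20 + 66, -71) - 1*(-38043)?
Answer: 2700967/71 ≈ 38042.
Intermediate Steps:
k(20 + 66, -71) - 1*(-38043) = (20 + 66)/(-71) - 1*(-38043) = 86*(-1/71) + 38043 = -86/71 + 38043 = 2700967/71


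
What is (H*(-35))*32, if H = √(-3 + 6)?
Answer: -1120*√3 ≈ -1939.9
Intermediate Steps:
H = √3 ≈ 1.7320
(H*(-35))*32 = (√3*(-35))*32 = -35*√3*32 = -1120*√3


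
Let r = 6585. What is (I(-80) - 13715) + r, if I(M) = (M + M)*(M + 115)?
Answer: -12730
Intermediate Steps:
I(M) = 2*M*(115 + M) (I(M) = (2*M)*(115 + M) = 2*M*(115 + M))
(I(-80) - 13715) + r = (2*(-80)*(115 - 80) - 13715) + 6585 = (2*(-80)*35 - 13715) + 6585 = (-5600 - 13715) + 6585 = -19315 + 6585 = -12730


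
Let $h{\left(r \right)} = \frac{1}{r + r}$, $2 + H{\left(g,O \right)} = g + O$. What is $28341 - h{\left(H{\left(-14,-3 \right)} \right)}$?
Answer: $\frac{1076959}{38} \approx 28341.0$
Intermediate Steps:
$H{\left(g,O \right)} = -2 + O + g$ ($H{\left(g,O \right)} = -2 + \left(g + O\right) = -2 + \left(O + g\right) = -2 + O + g$)
$h{\left(r \right)} = \frac{1}{2 r}$
$28341 - h{\left(H{\left(-14,-3 \right)} \right)} = 28341 - \frac{1}{2 \left(-2 - 3 - 14\right)} = 28341 - \frac{1}{2 \left(-19\right)} = 28341 - \frac{1}{2} \left(- \frac{1}{19}\right) = 28341 - - \frac{1}{38} = 28341 + \frac{1}{38} = \frac{1076959}{38}$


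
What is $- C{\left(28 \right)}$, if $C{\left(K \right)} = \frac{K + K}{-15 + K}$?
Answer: $- \frac{56}{13} \approx -4.3077$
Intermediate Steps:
$C{\left(K \right)} = \frac{2 K}{-15 + K}$
$- C{\left(28 \right)} = - \frac{2 \cdot 28}{-15 + 28} = - \frac{2 \cdot 28}{13} = \left(-1\right) \frac{56}{13} = - \frac{56}{13}$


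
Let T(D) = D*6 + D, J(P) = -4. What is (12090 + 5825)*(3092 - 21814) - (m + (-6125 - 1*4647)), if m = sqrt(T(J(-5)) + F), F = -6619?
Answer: -335393858 - 17*I*sqrt(23) ≈ -3.3539e+8 - 81.529*I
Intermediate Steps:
T(D) = 7*D (T(D) = 6*D + D = 7*D)
m = 17*I*sqrt(23) (m = sqrt(7*(-4) - 6619) = sqrt(-28 - 6619) = sqrt(-6647) = 17*I*sqrt(23) ≈ 81.529*I)
(12090 + 5825)*(3092 - 21814) - (m + (-6125 - 1*4647)) = (12090 + 5825)*(3092 - 21814) - (17*I*sqrt(23) + (-6125 - 1*4647)) = 17915*(-18722) - (17*I*sqrt(23) + (-6125 - 4647)) = -335404630 - (17*I*sqrt(23) - 10772) = -335404630 - (-10772 + 17*I*sqrt(23)) = -335404630 + (10772 - 17*I*sqrt(23)) = -335393858 - 17*I*sqrt(23)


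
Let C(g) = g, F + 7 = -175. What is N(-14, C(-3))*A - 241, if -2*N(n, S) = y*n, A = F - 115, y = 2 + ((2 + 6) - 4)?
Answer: -12715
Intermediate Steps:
F = -182 (F = -7 - 175 = -182)
y = 6 (y = 2 + (8 - 4) = 2 + 4 = 6)
A = -297 (A = -182 - 115 = -297)
N(n, S) = -3*n
N(-14, C(-3))*A - 241 = -3*(-14)*(-297) - 241 = 42*(-297) - 241 = -12474 - 241 = -12715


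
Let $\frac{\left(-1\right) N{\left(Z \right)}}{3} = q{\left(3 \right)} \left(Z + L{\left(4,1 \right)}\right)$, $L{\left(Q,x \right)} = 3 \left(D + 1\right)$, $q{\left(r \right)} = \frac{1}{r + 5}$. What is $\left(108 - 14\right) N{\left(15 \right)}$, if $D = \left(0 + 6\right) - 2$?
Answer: $- \frac{2115}{2} \approx -1057.5$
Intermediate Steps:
$D = 4$ ($D = 6 - 2 = 4$)
$q{\left(r \right)} = \frac{1}{5 + r}$
$L{\left(Q,x \right)} = 15$ ($L{\left(Q,x \right)} = 3 \left(4 + 1\right) = 3 \cdot 5 = 15$)
$N{\left(Z \right)} = - \frac{45}{8} - \frac{3 Z}{8}$ ($N{\left(Z \right)} = - 3 \frac{Z + 15}{5 + 3} = - 3 \frac{15 + Z}{8} = - 3 \left(\frac{15}{8} + \frac{Z}{8}\right) = - \frac{45}{8} - \frac{3 Z}{8}$)
$\left(108 - 14\right) N{\left(15 \right)} = \left(108 - 14\right) \left(- \frac{45}{8} - \frac{45}{8}\right) = 94 \left(- \frac{45}{8} - \frac{45}{8}\right) = 94 \left(- \frac{45}{4}\right) = - \frac{2115}{2}$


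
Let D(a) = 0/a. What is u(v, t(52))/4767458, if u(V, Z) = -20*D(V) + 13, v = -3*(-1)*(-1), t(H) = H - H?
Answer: 13/4767458 ≈ 2.7268e-6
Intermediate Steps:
t(H) = 0
v = -3 (v = 3*(-1) = -3)
D(a) = 0
u(V, Z) = 13 (u(V, Z) = -20*0 + 13 = 0 + 13 = 13)
u(v, t(52))/4767458 = 13/4767458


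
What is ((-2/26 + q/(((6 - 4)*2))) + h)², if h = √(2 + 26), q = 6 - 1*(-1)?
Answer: 83281/2704 + 87*√7/13 ≈ 48.505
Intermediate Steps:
q = 7 (q = 6 + 1 = 7)
h = 2*√7 (h = √28 = 2*√7 ≈ 5.2915)
((-2/26 + q/(((6 - 4)*2))) + h)² = ((-2/26 + 7/(((6 - 4)*2))) + 2*√7)² = ((-2*1/26 + 7/((2*2))) + 2*√7)² = ((-1/13 + 7/4) + 2*√7)² = (87/52 + 2*√7)²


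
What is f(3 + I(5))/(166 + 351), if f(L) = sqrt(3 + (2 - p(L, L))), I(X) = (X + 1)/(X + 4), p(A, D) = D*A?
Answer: 2*I*sqrt(19)/1551 ≈ 0.0056208*I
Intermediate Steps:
p(A, D) = A*D
I(X) = (1 + X)/(4 + X)
f(L) = sqrt(5 - L**2) (f(L) = sqrt(3 + (2 - L*L)) = sqrt(3 + (2 - L**2)) = sqrt(5 - L**2))
f(3 + I(5))/(166 + 351) = sqrt(5 - (3 + (1 + 5)/(4 + 5))**2)/(166 + 351) = sqrt(5 - (3 + 6/9)**2)/517 = sqrt(5 - (3 + (1/9)*6)**2)/517 = sqrt(5 - (3 + 2/3)**2)/517 = sqrt(5 - (11/3)**2)/517 = sqrt(5 - 1*121/9)/517 = sqrt(5 - 121/9)/517 = sqrt(-76/9)/517 = (2*I*sqrt(19)/3)/517 = 2*I*sqrt(19)/1551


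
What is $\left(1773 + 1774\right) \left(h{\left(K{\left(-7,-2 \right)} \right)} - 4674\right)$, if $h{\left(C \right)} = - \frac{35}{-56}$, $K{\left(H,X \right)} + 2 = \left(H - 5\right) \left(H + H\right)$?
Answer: $- \frac{132611689}{8} \approx -1.6576 \cdot 10^{7}$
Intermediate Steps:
$K{\left(H,X \right)} = -2 + 2 H \left(-5 + H\right)$ ($K{\left(H,X \right)} = -2 + \left(H - 5\right) \left(H + H\right) = -2 + \left(-5 + H\right) 2 H = -2 + 2 H \left(-5 + H\right)$)
$h{\left(C \right)} = \frac{5}{8}$ ($h{\left(C \right)} = \left(-35\right) \left(- \frac{1}{56}\right) = \frac{5}{8}$)
$\left(1773 + 1774\right) \left(h{\left(K{\left(-7,-2 \right)} \right)} - 4674\right) = \left(1773 + 1774\right) \left(\frac{5}{8} - 4674\right) = 3547 \left(- \frac{37387}{8}\right) = - \frac{132611689}{8}$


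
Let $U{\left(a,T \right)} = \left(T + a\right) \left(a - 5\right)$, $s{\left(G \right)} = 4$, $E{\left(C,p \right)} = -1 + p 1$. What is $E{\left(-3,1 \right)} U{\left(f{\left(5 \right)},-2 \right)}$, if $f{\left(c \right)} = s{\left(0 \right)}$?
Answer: $0$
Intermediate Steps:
$E{\left(C,p \right)} = -1 + p$
$f{\left(c \right)} = 4$
$U{\left(a,T \right)} = \left(-5 + a\right) \left(T + a\right)$ ($U{\left(a,T \right)} = \left(T + a\right) \left(-5 + a\right) = \left(-5 + a\right) \left(T + a\right)$)
$E{\left(-3,1 \right)} U{\left(f{\left(5 \right)},-2 \right)} = \left(-1 + 1\right) \left(4^{2} - -10 - 20 - 8\right) = 0 \left(16 + 10 - 20 - 8\right) = 0 \left(-2\right) = 0$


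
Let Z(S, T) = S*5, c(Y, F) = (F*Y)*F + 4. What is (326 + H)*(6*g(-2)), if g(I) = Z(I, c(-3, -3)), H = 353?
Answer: -40740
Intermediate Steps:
c(Y, F) = 4 + Y*F² (c(Y, F) = Y*F² + 4 = 4 + Y*F²)
Z(S, T) = 5*S
g(I) = 5*I
(326 + H)*(6*g(-2)) = (326 + 353)*(6*(5*(-2))) = 679*(6*(-10)) = 679*(-60) = -40740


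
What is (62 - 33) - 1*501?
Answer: -472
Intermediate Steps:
(62 - 33) - 1*501 = 29 - 501 = -472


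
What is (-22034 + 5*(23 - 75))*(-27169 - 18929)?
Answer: 1027708812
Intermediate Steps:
(-22034 + 5*(23 - 75))*(-27169 - 18929) = (-22034 + 5*(-52))*(-46098) = (-22034 - 260)*(-46098) = -22294*(-46098) = 1027708812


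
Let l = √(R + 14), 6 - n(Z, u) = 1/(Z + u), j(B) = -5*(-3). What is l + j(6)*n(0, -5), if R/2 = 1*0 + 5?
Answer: 93 + 2*√6 ≈ 97.899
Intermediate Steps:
j(B) = 15
R = 10 (R = 2*(1*0 + 5) = 2*(0 + 5) = 2*5 = 10)
n(Z, u) = 6 - 1/(Z + u)
l = 2*√6 (l = √(10 + 14) = √24 = 2*√6 ≈ 4.8990)
l + j(6)*n(0, -5) = 2*√6 + 15*((-1 + 6*0 + 6*(-5))/(0 - 5)) = 2*√6 + 15*((-1 + 0 - 30)/(-5)) = 2*√6 + 15*(-⅕*(-31)) = 2*√6 + 15*(31/5) = 2*√6 + 93 = 93 + 2*√6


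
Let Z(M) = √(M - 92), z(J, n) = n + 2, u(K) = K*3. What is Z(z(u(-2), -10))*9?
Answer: 90*I ≈ 90.0*I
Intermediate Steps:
u(K) = 3*K
z(J, n) = 2 + n
Z(M) = √(-92 + M)
Z(z(u(-2), -10))*9 = √(-92 + (2 - 10))*9 = √(-92 - 8)*9 = √(-100)*9 = (10*I)*9 = 90*I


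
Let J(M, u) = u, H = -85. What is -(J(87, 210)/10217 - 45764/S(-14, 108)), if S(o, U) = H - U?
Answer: -467611318/1971881 ≈ -237.14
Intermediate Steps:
S(o, U) = -85 - U
-(J(87, 210)/10217 - 45764/S(-14, 108)) = -(210/10217 - 45764/(-85 - 1*108)) = -(210*(1/10217) - 45764/(-85 - 108)) = -(210/10217 - 45764/(-193)) = -(210/10217 - 45764*(-1/193)) = -(210/10217 + 45764/193) = -1*467611318/1971881 = -467611318/1971881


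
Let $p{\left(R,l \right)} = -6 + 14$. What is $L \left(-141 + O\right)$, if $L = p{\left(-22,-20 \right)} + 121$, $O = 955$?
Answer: $105006$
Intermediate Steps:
$p{\left(R,l \right)} = 8$
$L = 129$ ($L = 8 + 121 = 129$)
$L \left(-141 + O\right) = 129 \left(-141 + 955\right) = 129 \cdot 814 = 105006$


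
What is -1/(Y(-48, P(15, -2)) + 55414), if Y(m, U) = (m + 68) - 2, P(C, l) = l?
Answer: -1/55432 ≈ -1.8040e-5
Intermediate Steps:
Y(m, U) = 66 + m (Y(m, U) = (68 + m) - 2 = 66 + m)
-1/(Y(-48, P(15, -2)) + 55414) = -1/((66 - 48) + 55414) = -1/(18 + 55414) = -1/55432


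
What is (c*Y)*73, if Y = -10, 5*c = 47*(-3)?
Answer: 20586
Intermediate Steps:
c = -141/5 (c = (47*(-3))/5 = (1/5)*(-141) = -141/5 ≈ -28.200)
(c*Y)*73 = -141/5*(-10)*73 = 282*73 = 20586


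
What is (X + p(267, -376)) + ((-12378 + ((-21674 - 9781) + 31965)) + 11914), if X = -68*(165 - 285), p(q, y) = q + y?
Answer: 8097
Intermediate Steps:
X = 8160 (X = -68*(-120) = 8160)
(X + p(267, -376)) + ((-12378 + ((-21674 - 9781) + 31965)) + 11914) = (8160 + (267 - 376)) + ((-12378 + ((-21674 - 9781) + 31965)) + 11914) = (8160 - 109) + ((-12378 + (-31455 + 31965)) + 11914) = 8051 + ((-12378 + 510) + 11914) = 8051 + (-11868 + 11914) = 8051 + 46 = 8097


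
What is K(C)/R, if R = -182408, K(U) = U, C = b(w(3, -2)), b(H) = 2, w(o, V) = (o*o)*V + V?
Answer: -1/91204 ≈ -1.0964e-5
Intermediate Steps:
w(o, V) = V + V*o**2 (w(o, V) = o**2*V + V = V*o**2 + V = V + V*o**2)
C = 2
K(C)/R = 2/(-182408) = 2*(-1/182408) = -1/91204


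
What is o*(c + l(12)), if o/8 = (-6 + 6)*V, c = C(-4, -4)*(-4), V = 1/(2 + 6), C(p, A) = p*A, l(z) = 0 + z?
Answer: 0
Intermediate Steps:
l(z) = z
C(p, A) = A*p
V = ⅛ (V = 1/8 = ⅛ ≈ 0.12500)
c = -64 (c = -4*(-4)*(-4) = 16*(-4) = -64)
o = 0 (o = 8*((-6 + 6)*(⅛)) = 8*(0*(⅛)) = 8*0 = 0)
o*(c + l(12)) = 0*(-64 + 12) = 0*(-52) = 0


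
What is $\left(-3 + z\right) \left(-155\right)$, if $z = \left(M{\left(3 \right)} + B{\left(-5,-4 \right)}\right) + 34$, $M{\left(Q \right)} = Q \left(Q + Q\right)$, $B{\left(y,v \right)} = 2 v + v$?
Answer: $-5735$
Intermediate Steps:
$B{\left(y,v \right)} = 3 v$
$M{\left(Q \right)} = 2 Q^{2}$ ($M{\left(Q \right)} = Q 2 Q = 2 Q^{2}$)
$z = 40$ ($z = \left(2 \cdot 3^{2} + 3 \left(-4\right)\right) + 34 = \left(2 \cdot 9 - 12\right) + 34 = \left(18 - 12\right) + 34 = 6 + 34 = 40$)
$\left(-3 + z\right) \left(-155\right) = \left(-3 + 40\right) \left(-155\right) = 37 \left(-155\right) = -5735$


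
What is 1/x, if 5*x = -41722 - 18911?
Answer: -5/60633 ≈ -8.2463e-5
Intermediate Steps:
x = -60633/5 (x = (-41722 - 18911)/5 = (1/5)*(-60633) = -60633/5 ≈ -12127.)
1/x = 1/(-60633/5) = -5/60633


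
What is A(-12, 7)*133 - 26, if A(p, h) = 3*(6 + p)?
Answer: -2420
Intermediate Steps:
A(p, h) = 18 + 3*p
A(-12, 7)*133 - 26 = (18 + 3*(-12))*133 - 26 = (18 - 36)*133 - 26 = -18*133 - 26 = -2394 - 26 = -2420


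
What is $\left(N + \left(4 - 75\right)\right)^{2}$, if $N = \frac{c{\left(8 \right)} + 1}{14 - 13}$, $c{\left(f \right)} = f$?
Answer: $3844$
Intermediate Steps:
$N = 9$ ($N = \frac{8 + 1}{14 - 13} = \frac{9}{1} = 9 \cdot 1 = 9$)
$\left(N + \left(4 - 75\right)\right)^{2} = \left(9 + \left(4 - 75\right)\right)^{2} = \left(9 - 71\right)^{2} = \left(-62\right)^{2} = 3844$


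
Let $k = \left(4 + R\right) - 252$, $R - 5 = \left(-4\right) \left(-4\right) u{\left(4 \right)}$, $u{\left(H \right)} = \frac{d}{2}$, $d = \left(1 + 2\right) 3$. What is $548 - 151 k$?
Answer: $26369$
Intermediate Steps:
$d = 9$ ($d = 3 \cdot 3 = 9$)
$u{\left(H \right)} = \frac{9}{2}$
$R = 77$ ($R = 5 + \left(-4\right) \left(-4\right) \frac{9}{2} = 5 + 16 \cdot \frac{9}{2} = 5 + 72 = 77$)
$k = -171$ ($k = \left(4 + 77\right) - 252 = 81 - 252 = -171$)
$548 - 151 k = 548 - -25821 = 548 + 25821 = 26369$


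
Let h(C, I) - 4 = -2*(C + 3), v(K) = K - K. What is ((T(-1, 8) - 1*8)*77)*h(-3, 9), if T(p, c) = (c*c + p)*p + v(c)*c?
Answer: -21868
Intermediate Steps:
v(K) = 0
h(C, I) = -2 - 2*C (h(C, I) = 4 - 2*(C + 3) = 4 - 2*(3 + C) = 4 + (-6 - 2*C) = -2 - 2*C)
T(p, c) = p*(p + c**2) (T(p, c) = (c*c + p)*p + 0*c = (c**2 + p)*p + 0 = (p + c**2)*p + 0 = p*(p + c**2) + 0 = p*(p + c**2))
((T(-1, 8) - 1*8)*77)*h(-3, 9) = ((-(-1 + 8**2) - 1*8)*77)*(-2 - 2*(-3)) = ((-(-1 + 64) - 8)*77)*(-2 + 6) = ((-1*63 - 8)*77)*4 = ((-63 - 8)*77)*4 = -71*77*4 = -5467*4 = -21868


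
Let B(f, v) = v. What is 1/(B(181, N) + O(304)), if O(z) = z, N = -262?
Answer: 1/42 ≈ 0.023810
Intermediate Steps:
1/(B(181, N) + O(304)) = 1/(-262 + 304) = 1/42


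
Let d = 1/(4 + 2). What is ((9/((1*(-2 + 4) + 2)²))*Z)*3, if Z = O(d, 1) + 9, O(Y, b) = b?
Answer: 135/8 ≈ 16.875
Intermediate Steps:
d = ⅙ (d = 1/6 = ⅙ ≈ 0.16667)
Z = 10 (Z = 1 + 9 = 10)
((9/((1*(-2 + 4) + 2)²))*Z)*3 = ((9/((1*(-2 + 4) + 2)²))*10)*3 = ((9/((1*2 + 2)²))*10)*3 = ((9/((2 + 2)²))*10)*3 = ((9/(4²))*10)*3 = ((9/16)*10)*3 = (45/8)*3 = 135/8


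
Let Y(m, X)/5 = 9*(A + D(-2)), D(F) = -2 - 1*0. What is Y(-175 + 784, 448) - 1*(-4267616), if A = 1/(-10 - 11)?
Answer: 29872667/7 ≈ 4.2675e+6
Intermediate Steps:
A = -1/21 (A = 1/(-21) = -1/21 ≈ -0.047619)
D(F) = -2 (D(F) = -2 + 0 = -2)
Y(m, X) = -645/7 (Y(m, X) = 5*(9*(-1/21 - 2)) = 5*(9*(-43/21)) = 5*(-129/7) = -645/7)
Y(-175 + 784, 448) - 1*(-4267616) = -645/7 - 1*(-4267616) = -645/7 + 4267616 = 29872667/7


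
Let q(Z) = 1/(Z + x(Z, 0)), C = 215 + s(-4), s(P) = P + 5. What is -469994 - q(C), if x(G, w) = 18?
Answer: -109978597/234 ≈ -4.6999e+5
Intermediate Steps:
s(P) = 5 + P
C = 216 (C = 215 + (5 - 4) = 215 + 1 = 216)
q(Z) = 1/(18 + Z) (q(Z) = 1/(Z + 18) = 1/(18 + Z))
-469994 - q(C) = -469994 - 1/(18 + 216) = -469994 - 1/234 = -109978597/234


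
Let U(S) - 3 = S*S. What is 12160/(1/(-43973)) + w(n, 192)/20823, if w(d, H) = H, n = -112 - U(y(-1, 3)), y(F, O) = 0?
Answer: -3711433770816/6941 ≈ -5.3471e+8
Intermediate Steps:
U(S) = 3 + S² (U(S) = 3 + S*S = 3 + S²)
n = -115 (n = -112 - (3 + 0²) = -112 - (3 + 0) = -112 - 1*3 = -112 - 3 = -115)
12160/(1/(-43973)) + w(n, 192)/20823 = 12160/(1/(-43973)) + 192/20823 = 12160/(-1/43973) + 192*(1/20823) = 12160*(-43973) + 64/6941 = -534711680 + 64/6941 = -3711433770816/6941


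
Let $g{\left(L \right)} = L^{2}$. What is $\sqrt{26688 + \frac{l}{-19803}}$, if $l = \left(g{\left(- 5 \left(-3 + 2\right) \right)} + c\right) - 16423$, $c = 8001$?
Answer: $\frac{\sqrt{1162900064487}}{6601} \approx 163.37$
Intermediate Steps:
$l = -8397$ ($l = \left(\left(- 5 \left(-3 + 2\right)\right)^{2} + 8001\right) - 16423 = \left(\left(\left(-5\right) \left(-1\right)\right)^{2} + 8001\right) - 16423 = \left(5^{2} + 8001\right) - 16423 = \left(25 + 8001\right) - 16423 = 8026 - 16423 = -8397$)
$\sqrt{26688 + \frac{l}{-19803}} = \sqrt{26688 - \frac{8397}{-19803}} = \sqrt{26688 - - \frac{2799}{6601}} = \sqrt{26688 + \frac{2799}{6601}} = \sqrt{\frac{176170287}{6601}} = \frac{\sqrt{1162900064487}}{6601}$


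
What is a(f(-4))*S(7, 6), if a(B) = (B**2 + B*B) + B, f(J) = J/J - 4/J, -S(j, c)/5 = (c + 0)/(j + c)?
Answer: -300/13 ≈ -23.077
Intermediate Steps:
S(j, c) = -5*c/(c + j) (S(j, c) = -5*(c + 0)/(j + c) = -5*c/(c + j))
f(J) = 1 - 4/J
a(B) = B + 2*B**2 (a(B) = (B**2 + B**2) + B = 2*B**2 + B = B + 2*B**2)
a(f(-4))*S(7, 6) = (((-4 - 4)/(-4))*(1 + 2*((-4 - 4)/(-4))))*(-5*6/(6 + 7)) = ((-1/4*(-8))*(1 + 2*(-1/4*(-8))))*(-5*6/13) = (2*(1 + 2*2))*(-5*6*1/13) = (2*(1 + 4))*(-30/13) = (2*5)*(-30/13) = 10*(-30/13) = -300/13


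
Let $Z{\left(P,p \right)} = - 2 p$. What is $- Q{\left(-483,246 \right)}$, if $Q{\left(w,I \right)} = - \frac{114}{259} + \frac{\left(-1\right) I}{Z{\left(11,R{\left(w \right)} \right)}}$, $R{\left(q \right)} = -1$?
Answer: $\frac{31971}{259} \approx 123.44$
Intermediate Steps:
$Q{\left(w,I \right)} = - \frac{114}{259} - \frac{I}{2}$ ($Q{\left(w,I \right)} = - \frac{114}{259} + \frac{\left(-1\right) I}{\left(-2\right) \left(-1\right)} = \left(-114\right) \frac{1}{259} + \frac{\left(-1\right) I}{2} = - \frac{114}{259} + - I \frac{1}{2} = - \frac{114}{259} - \frac{I}{2}$)
$- Q{\left(-483,246 \right)} = - (- \frac{114}{259} - 123) = \left(-1\right) \left(- \frac{31971}{259}\right) = \frac{31971}{259}$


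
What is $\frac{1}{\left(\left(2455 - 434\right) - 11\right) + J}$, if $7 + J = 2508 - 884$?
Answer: $\frac{1}{3627} \approx 0.00027571$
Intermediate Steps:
$J = 1617$ ($J = -7 + \left(2508 - 884\right) = -7 + 1624 = 1617$)
$\frac{1}{\left(\left(2455 - 434\right) - 11\right) + J} = \frac{1}{\left(\left(2455 - 434\right) - 11\right) + 1617} = \frac{1}{\left(2021 - 11\right) + 1617} = \frac{1}{2010 + 1617} = \frac{1}{3627}$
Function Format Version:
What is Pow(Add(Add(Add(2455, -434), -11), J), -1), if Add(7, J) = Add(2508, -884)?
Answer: Rational(1, 3627) ≈ 0.00027571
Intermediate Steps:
J = 1617 (J = Add(-7, Add(2508, -884)) = Add(-7, 1624) = 1617)
Pow(Add(Add(Add(2455, -434), -11), J), -1) = Pow(Add(Add(Add(2455, -434), -11), 1617), -1) = Pow(Add(Add(2021, -11), 1617), -1) = Pow(Add(2010, 1617), -1) = Pow(3627, -1) = Rational(1, 3627)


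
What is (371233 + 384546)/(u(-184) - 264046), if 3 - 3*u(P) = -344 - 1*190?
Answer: -755779/263867 ≈ -2.8642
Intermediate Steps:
u(P) = 179 (u(P) = 1 - (-344 - 1*190)/3 = 1 - (-344 - 190)/3 = 1 - ⅓*(-534) = 1 + 178 = 179)
(371233 + 384546)/(u(-184) - 264046) = (371233 + 384546)/(179 - 264046) = 755779/(-263867) = 755779*(-1/263867) = -755779/263867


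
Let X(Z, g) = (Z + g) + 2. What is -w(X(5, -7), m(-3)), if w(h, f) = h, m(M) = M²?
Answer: 0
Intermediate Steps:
X(Z, g) = 2 + Z + g
-w(X(5, -7), m(-3)) = -(2 + 5 - 7) = -1*0 = 0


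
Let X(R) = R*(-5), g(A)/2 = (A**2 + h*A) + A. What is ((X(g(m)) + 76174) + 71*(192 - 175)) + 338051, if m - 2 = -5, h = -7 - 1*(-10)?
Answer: 415462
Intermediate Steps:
h = 3 (h = -7 + 10 = 3)
m = -3 (m = 2 - 5 = -3)
g(A) = 2*A**2 + 8*A (g(A) = 2*((A**2 + 3*A) + A) = 2*(A**2 + 4*A) = 2*A**2 + 8*A)
X(R) = -5*R
((X(g(m)) + 76174) + 71*(192 - 175)) + 338051 = ((-10*(-3)*(4 - 3) + 76174) + 71*(192 - 175)) + 338051 = ((-10*(-3) + 76174) + 71*17) + 338051 = ((-5*(-6) + 76174) + 1207) + 338051 = ((30 + 76174) + 1207) + 338051 = (76204 + 1207) + 338051 = 77411 + 338051 = 415462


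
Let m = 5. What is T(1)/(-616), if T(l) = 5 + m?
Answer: -5/308 ≈ -0.016234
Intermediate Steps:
T(l) = 10 (T(l) = 5 + 5 = 10)
T(1)/(-616) = 10/(-616) = 10*(-1/616) = -5/308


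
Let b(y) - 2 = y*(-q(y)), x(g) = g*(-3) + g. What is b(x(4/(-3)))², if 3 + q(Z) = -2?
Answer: 2116/9 ≈ 235.11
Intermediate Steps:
q(Z) = -5 (q(Z) = -3 - 2 = -5)
x(g) = -2*g (x(g) = -3*g + g = -2*g)
b(y) = 2 + 5*y (b(y) = 2 + y*(-1*(-5)) = 2 + y*5 = 2 + 5*y)
b(x(4/(-3)))² = (2 + 5*(-8/(-3)))² = (2 + 5*(-8*(-1)/3))² = (2 + 5*(-2*(-4/3)))² = (2 + 5*(8/3))² = (2 + 40/3)² = (46/3)² = 2116/9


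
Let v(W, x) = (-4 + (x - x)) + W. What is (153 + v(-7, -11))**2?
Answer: 20164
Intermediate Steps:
v(W, x) = -4 + W (v(W, x) = (-4 + 0) + W = -4 + W)
(153 + v(-7, -11))**2 = (153 + (-4 - 7))**2 = (153 - 11)**2 = 142**2 = 20164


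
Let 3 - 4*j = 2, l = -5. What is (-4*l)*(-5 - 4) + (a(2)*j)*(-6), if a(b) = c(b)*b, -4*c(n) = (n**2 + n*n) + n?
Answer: -345/2 ≈ -172.50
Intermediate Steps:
c(n) = -n**2/2 - n/4 (c(n) = -((n**2 + n*n) + n)/4 = -((n**2 + n**2) + n)/4 = -(2*n**2 + n)/4 = -(n + 2*n**2)/4 = -n**2/2 - n/4)
j = 1/4 (j = 3/4 - 1/4*2 = 3/4 - 1/2 = 1/4 ≈ 0.25000)
a(b) = -b**2*(1 + 2*b)/4 (a(b) = (-b*(1 + 2*b)/4)*b = -b**2*(1 + 2*b)/4)
(-4*l)*(-5 - 4) + (a(2)*j)*(-6) = (-4*(-5))*(-5 - 4) + (((1/4)*2**2*(-1 - 2*2))*(1/4))*(-6) = 20*(-9) + (((1/4)*4*(-1 - 4))*(1/4))*(-6) = -180 + (((1/4)*4*(-5))*(1/4))*(-6) = -180 - 5*1/4*(-6) = -180 - 5/4*(-6) = -180 + 15/2 = -345/2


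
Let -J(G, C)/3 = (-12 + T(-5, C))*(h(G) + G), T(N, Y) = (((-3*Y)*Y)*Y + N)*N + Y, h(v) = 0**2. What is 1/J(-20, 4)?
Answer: 1/58620 ≈ 1.7059e-5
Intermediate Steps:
h(v) = 0
T(N, Y) = Y + N*(N - 3*Y**3) (T(N, Y) = ((-3*Y**2)*Y + N)*N + Y = (-3*Y**3 + N)*N + Y = (N - 3*Y**3)*N + Y = N*(N - 3*Y**3) + Y = Y + N*(N - 3*Y**3))
J(G, C) = -3*G*(13 + C + 15*C**3) (J(G, C) = -3*(-12 + (C + (-5)**2 - 3*(-5)*C**3))*(0 + G) = -3*(-12 + (C + 25 + 15*C**3))*G = -3*(-12 + (25 + C + 15*C**3))*G = -3*(13 + C + 15*C**3)*G = -3*G*(13 + C + 15*C**3))
1/J(-20, 4) = 1/(3*(-20)*(-13 - 1*4 - 15*4**3)) = 1/(3*(-20)*(-13 - 4 - 15*64)) = 1/(3*(-20)*(-13 - 4 - 960)) = 1/(3*(-20)*(-977)) = 1/58620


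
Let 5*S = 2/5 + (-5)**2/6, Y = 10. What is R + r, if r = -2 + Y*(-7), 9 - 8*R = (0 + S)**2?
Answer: -12776269/180000 ≈ -70.979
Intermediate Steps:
S = 137/150 (S = (2/5 + (-5)**2/6)/5 = (2*(1/5) + 25*(1/6))/5 = (2/5 + 25/6)/5 = (1/5)*(137/30) = 137/150 ≈ 0.91333)
R = 183731/180000 (R = 9/8 - (0 + 137/150)**2/8 = 9/8 - (137/150)**2/8 = 9/8 - 1/8*18769/22500 = 9/8 - 18769/180000 = 183731/180000 ≈ 1.0207)
r = -72 (r = -2 + 10*(-7) = -2 - 70 = -72)
R + r = 183731/180000 - 72 = -12776269/180000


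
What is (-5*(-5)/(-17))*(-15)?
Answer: 375/17 ≈ 22.059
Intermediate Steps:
(-5*(-5)/(-17))*(-15) = (25*(-1/17))*(-15) = -25/17*(-15) = 375/17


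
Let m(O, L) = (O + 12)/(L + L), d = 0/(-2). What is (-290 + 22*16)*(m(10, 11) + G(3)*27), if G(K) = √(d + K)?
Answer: 62 + 1674*√3 ≈ 2961.5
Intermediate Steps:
d = 0 (d = 0*(-½) = 0)
G(K) = √K (G(K) = √(0 + K) = √K)
m(O, L) = (12 + O)/(2*L) (m(O, L) = (12 + O)/((2*L)) = (12 + O)*(1/(2*L)) = (12 + O)/(2*L))
(-290 + 22*16)*(m(10, 11) + G(3)*27) = (-290 + 22*16)*((½)*(12 + 10)/11 + √3*27) = (-290 + 352)*((½)*(1/11)*22 + 27*√3) = 62*(1 + 27*√3) = 62 + 1674*√3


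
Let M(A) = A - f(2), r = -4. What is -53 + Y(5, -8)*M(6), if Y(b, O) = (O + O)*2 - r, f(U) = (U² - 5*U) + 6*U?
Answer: -53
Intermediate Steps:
f(U) = U + U²
Y(b, O) = 4 + 4*O (Y(b, O) = (O + O)*2 - 1*(-4) = (2*O)*2 + 4 = 4*O + 4 = 4 + 4*O)
M(A) = -6 + A (M(A) = A - 2*(1 + 2) = A - 2*3 = A - 1*6 = A - 6 = -6 + A)
-53 + Y(5, -8)*M(6) = -53 + (4 + 4*(-8))*(-6 + 6) = -53 + (4 - 32)*0 = -53 - 28*0 = -53 + 0 = -53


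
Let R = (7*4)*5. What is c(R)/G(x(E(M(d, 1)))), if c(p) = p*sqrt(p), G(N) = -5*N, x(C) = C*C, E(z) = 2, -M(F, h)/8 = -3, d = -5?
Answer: -14*sqrt(35) ≈ -82.825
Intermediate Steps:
M(F, h) = 24 (M(F, h) = -8*(-3) = 24)
x(C) = C**2
R = 140 (R = 28*5 = 140)
c(p) = p**(3/2)
c(R)/G(x(E(M(d, 1)))) = 140**(3/2)/((-5*2**2)) = (280*sqrt(35))/((-5*4)) = (280*sqrt(35))/(-20) = (280*sqrt(35))*(-1/20) = -14*sqrt(35)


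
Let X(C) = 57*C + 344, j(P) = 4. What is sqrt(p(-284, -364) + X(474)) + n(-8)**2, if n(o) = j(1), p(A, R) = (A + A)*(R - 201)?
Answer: 16 + 3*sqrt(38698) ≈ 606.15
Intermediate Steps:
X(C) = 344 + 57*C
p(A, R) = 2*A*(-201 + R) (p(A, R) = (2*A)*(-201 + R) = 2*A*(-201 + R))
n(o) = 4
sqrt(p(-284, -364) + X(474)) + n(-8)**2 = sqrt(2*(-284)*(-201 - 364) + (344 + 57*474)) + 4**2 = sqrt(2*(-284)*(-565) + (344 + 27018)) + 16 = sqrt(320920 + 27362) + 16 = sqrt(348282) + 16 = 3*sqrt(38698) + 16 = 16 + 3*sqrt(38698)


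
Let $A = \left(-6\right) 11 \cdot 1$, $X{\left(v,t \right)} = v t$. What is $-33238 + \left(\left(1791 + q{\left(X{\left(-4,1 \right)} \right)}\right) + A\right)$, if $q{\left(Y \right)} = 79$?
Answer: $-31434$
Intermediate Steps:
$X{\left(v,t \right)} = t v$
$A = -66$ ($A = \left(-66\right) 1 = -66$)
$-33238 + \left(\left(1791 + q{\left(X{\left(-4,1 \right)} \right)}\right) + A\right) = -33238 + \left(\left(1791 + 79\right) - 66\right) = -33238 + \left(1870 - 66\right) = -33238 + 1804 = -31434$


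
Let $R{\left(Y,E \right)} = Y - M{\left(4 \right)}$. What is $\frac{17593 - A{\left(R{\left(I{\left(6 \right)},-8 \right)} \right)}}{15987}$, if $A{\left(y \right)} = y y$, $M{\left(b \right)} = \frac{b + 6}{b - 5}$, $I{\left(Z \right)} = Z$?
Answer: $\frac{5779}{5329} \approx 1.0844$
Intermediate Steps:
$M{\left(b \right)} = \frac{6 + b}{-5 + b}$
$R{\left(Y,E \right)} = 10 + Y$ ($R{\left(Y,E \right)} = Y - \frac{6 + 4}{-5 + 4} = Y - \frac{1}{-1} \cdot 10 = Y - \left(-1\right) 10 = Y - -10 = Y + 10 = 10 + Y$)
$A{\left(y \right)} = y^{2}$
$\frac{17593 - A{\left(R{\left(I{\left(6 \right)},-8 \right)} \right)}}{15987} = \frac{17593 - \left(10 + 6\right)^{2}}{15987} = \left(17593 - 16^{2}\right) \frac{1}{15987} = \left(17593 - 256\right) \frac{1}{15987} = 17337 \cdot \frac{1}{15987} = \frac{5779}{5329}$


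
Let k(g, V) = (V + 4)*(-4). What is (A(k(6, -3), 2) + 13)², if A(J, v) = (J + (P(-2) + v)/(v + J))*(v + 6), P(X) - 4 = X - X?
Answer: 1849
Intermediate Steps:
P(X) = 4 (P(X) = 4 + (X - X) = 4 + 0 = 4)
k(g, V) = -16 - 4*V (k(g, V) = (4 + V)*(-4) = -16 - 4*V)
A(J, v) = (6 + v)*(J + (4 + v)/(J + v)) (A(J, v) = (J + (4 + v)/(v + J))*(v + 6) = (J + (4 + v)/(J + v))*(6 + v) = (6 + v)*(J + (4 + v)/(J + v)))
(A(k(6, -3), 2) + 13)² = ((24 + 2² + 6*(-16 - 4*(-3))² + 10*2 + (-16 - 4*(-3))*2² + 2*(-16 - 4*(-3))² + 6*(-16 - 4*(-3))*2)/((-16 - 4*(-3)) + 2) + 13)² = ((24 + 4 + 6*(-16 + 12)² + 20 + (-16 + 12)*4 + 2*(-16 + 12)² + 6*(-16 + 12)*2)/((-16 + 12) + 2) + 13)² = ((24 + 4 + 6*(-4)² + 20 - 4*4 + 2*(-4)² + 6*(-4)*2)/(-4 + 2) + 13)² = ((24 + 4 + 6*16 + 20 - 16 + 2*16 - 48)/(-2) + 13)² = (-(24 + 4 + 96 + 20 - 16 + 32 - 48)/2 + 13)² = (-½*112 + 13)² = (-56 + 13)² = (-43)² = 1849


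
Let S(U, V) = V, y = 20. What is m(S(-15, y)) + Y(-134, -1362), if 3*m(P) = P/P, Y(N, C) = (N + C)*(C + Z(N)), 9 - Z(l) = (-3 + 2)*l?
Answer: 6673657/3 ≈ 2.2246e+6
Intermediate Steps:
Z(l) = 9 + l (Z(l) = 9 - (-3 + 2)*l = 9 - (-1)*l = 9 + l)
Y(N, C) = (C + N)*(9 + C + N) (Y(N, C) = (N + C)*(C + (9 + N)) = (C + N)*(9 + C + N))
m(P) = 1/3 (m(P) = (P/P)/3 = (1/3)*1 = 1/3)
m(S(-15, y)) + Y(-134, -1362) = 1/3 + ((-1362)**2 - 1362*(-134) - 1362*(9 - 134) - 134*(9 - 134)) = 1/3 + (1855044 + 182508 - 1362*(-125) - 134*(-125)) = 1/3 + (1855044 + 182508 + 170250 + 16750) = 1/3 + 2224552 = 6673657/3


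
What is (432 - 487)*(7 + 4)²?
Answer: -6655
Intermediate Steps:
(432 - 487)*(7 + 4)² = -55*11² = -55*121 = -6655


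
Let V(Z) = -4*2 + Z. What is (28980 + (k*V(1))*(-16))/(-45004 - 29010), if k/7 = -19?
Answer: -7042/37007 ≈ -0.19029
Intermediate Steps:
k = -133 (k = 7*(-19) = -133)
V(Z) = -8 + Z
(28980 + (k*V(1))*(-16))/(-45004 - 29010) = (28980 - 133*(-8 + 1)*(-16))/(-45004 - 29010) = (28980 - 133*(-7)*(-16))/(-74014) = (28980 + 931*(-16))*(-1/74014) = (28980 - 14896)*(-1/74014) = 14084*(-1/74014) = -7042/37007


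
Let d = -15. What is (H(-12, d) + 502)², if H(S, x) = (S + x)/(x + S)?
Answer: 253009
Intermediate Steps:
H(S, x) = 1 (H(S, x) = (S + x)/(S + x) = 1)
(H(-12, d) + 502)² = (1 + 502)² = 503² = 253009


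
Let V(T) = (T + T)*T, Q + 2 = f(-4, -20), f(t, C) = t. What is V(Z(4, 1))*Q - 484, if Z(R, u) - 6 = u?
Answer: -1072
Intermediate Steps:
Z(R, u) = 6 + u
Q = -6 (Q = -2 - 4 = -6)
V(T) = 2*T² (V(T) = (2*T)*T = 2*T²)
V(Z(4, 1))*Q - 484 = (2*(6 + 1)²)*(-6) - 484 = (2*7²)*(-6) - 484 = (2*49)*(-6) - 484 = 98*(-6) - 484 = -588 - 484 = -1072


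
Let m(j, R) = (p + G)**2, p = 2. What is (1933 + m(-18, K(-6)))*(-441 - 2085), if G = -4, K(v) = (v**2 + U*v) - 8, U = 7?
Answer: -4892862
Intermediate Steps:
K(v) = -8 + v**2 + 7*v (K(v) = (v**2 + 7*v) - 8 = -8 + v**2 + 7*v)
m(j, R) = 4 (m(j, R) = (2 - 4)**2 = (-2)**2 = 4)
(1933 + m(-18, K(-6)))*(-441 - 2085) = (1933 + 4)*(-441 - 2085) = 1937*(-2526) = -4892862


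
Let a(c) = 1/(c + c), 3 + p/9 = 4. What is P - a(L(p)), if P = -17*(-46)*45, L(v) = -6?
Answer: 422281/12 ≈ 35190.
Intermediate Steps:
p = 9 (p = -27 + 9*4 = -27 + 36 = 9)
a(c) = 1/(2*c)
P = 35190 (P = 782*45 = 35190)
P - a(L(p)) = 35190 - 1/(2*(-6)) = 35190 - (-1)/(2*6) = 35190 - 1*(-1/12) = 35190 + 1/12 = 422281/12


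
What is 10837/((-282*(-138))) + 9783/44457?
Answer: 287498579/576696204 ≈ 0.49853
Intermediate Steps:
10837/((-282*(-138))) + 9783/44457 = 10837/38916 + 9783*(1/44457) = 10837*(1/38916) + 3261/14819 = 10837/38916 + 3261/14819 = 287498579/576696204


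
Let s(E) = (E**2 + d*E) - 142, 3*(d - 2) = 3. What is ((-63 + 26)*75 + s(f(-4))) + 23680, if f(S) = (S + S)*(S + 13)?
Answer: 25731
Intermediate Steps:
d = 3 (d = 2 + (1/3)*3 = 2 + 1 = 3)
f(S) = 2*S*(13 + S) (f(S) = (2*S)*(13 + S) = 2*S*(13 + S))
s(E) = -142 + E**2 + 3*E (s(E) = (E**2 + 3*E) - 142 = -142 + E**2 + 3*E)
((-63 + 26)*75 + s(f(-4))) + 23680 = ((-63 + 26)*75 + (-142 + (2*(-4)*(13 - 4))**2 + 3*(2*(-4)*(13 - 4)))) + 23680 = (-37*75 + (-142 + (2*(-4)*9)**2 + 3*(2*(-4)*9))) + 23680 = (-2775 + (-142 + (-72)**2 + 3*(-72))) + 23680 = (-2775 + (-142 + 5184 - 216)) + 23680 = (-2775 + 4826) + 23680 = 2051 + 23680 = 25731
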